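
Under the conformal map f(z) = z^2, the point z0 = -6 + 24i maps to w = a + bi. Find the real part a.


Step 1: z0 = -6 + 24i
Step 2: z0^2 = (-6)^2 - 24^2 - 288i
Step 3: real part = 36 - 576 = -540

-540


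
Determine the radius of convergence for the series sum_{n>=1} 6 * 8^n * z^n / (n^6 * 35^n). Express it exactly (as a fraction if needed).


Step 1: General term a_n = 6 * 8^n / (n^6 * 35^n)
Step 2: By the root test, |a_n|^(1/n) = 6^(1/n) * 8 / (n^(6/n) * 35) -> 8/35 as n -> infinity (since 6^(1/n) -> 1 and n^(6/n) -> 1)
Step 3: R = 1/lim|a_n|^(1/n) = 35/8

35/8


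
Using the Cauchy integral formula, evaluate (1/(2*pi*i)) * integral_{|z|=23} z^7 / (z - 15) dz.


Step 1: f(z) = z^7, a = 15 is inside |z| = 23
Step 2: By Cauchy integral formula: (1/(2pi*i)) * integral = f(a)
Step 3: f(15) = 15^7 = 170859375

170859375


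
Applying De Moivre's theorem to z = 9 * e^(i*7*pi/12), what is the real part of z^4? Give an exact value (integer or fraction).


Step 1: By De Moivre's theorem, z^4 = 9^4 * e^(i*4*7*pi/12) = 6561 * (cos(7*pi/3) + i*sin(7*pi/3))
Step 2: |z|^4 = 9^4 = 6561
Step 3: Reduce the angle mod 2*pi: 7*pi/3 - 2*pi = pi/3
Step 4: cos(pi/3) = 1/2
Step 5: Re(z^4) = 6561 * 1/2 = 6561/2

6561/2


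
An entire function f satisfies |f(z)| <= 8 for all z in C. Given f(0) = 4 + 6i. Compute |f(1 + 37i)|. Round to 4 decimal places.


Step 1: By Liouville's theorem, a bounded entire function is constant.
Step 2: f(z) = f(0) = 4 + 6i for all z.
Step 3: |f(w)| = |4 + 6i| = sqrt(16 + 36)
Step 4: = 7.2111

7.2111


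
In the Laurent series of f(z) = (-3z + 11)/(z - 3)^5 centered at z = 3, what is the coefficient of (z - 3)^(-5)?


Step 1: Write the numerator in powers of (z - 3): -3z + 11 = -3(z - 3) + (-3*3 + 11) = -3(z - 3) + 2
Step 2: Divide by (z - 3)^5: f(z) = 2(z - 3)^(-5) - 3(z - 3)^(-4)
Step 3: This finite sum is the Laurent series of f about z = 3.
Step 4: Coefficient of (z - 3)^(-5) = -3*3 + 11 = 2

2


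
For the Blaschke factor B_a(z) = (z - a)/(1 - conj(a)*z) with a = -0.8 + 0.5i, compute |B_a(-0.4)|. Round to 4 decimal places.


Step 1: Numerator z0 - a = -0.4 - (-0.8 + 0.5i) = 0.4 - 0.5i
Step 2: Denominator 1 - conj(a)*z0 = 1 - (-0.8 - 0.5i)*(-0.4) = 0.68 - 0.2i
Step 3: |z0 - a|^2 = 0.4^2 + (-0.5)^2 = 0.41; |1 - conj(a)*z0|^2 = 0.68^2 + (-0.2)^2 = 0.5024
Step 4: |B_a(-0.4)| = sqrt(0.41 / 0.5024) = sqrt(0.816083)
Step 5: = 0.9034

0.9034


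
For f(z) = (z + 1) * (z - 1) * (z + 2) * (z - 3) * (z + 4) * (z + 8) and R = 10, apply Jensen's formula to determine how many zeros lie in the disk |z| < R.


Jensen's formula: (1/2pi)*integral log|f(Re^it)|dt = log|f(0)| + sum_{|a_k|<R} log(R/|a_k|)
Step 1: f(0) = 1 * (-1) * 2 * (-3) * 4 * 8 = 192
Step 2: log|f(0)| = log|-1| + log|1| + log|-2| + log|3| + log|-4| + log|-8| = 5.2575
Step 3: Zeros inside |z| < 10: -1, 1, -2, 3, -4, -8
Step 4: Jensen sum = log(10/1) + log(10/1) + log(10/2) + log(10/3) + log(10/4) + log(10/8) = 8.558
Step 5: n(R) = number of terms in the Jensen sum = count of zeros inside |z| < 10 = 6

6


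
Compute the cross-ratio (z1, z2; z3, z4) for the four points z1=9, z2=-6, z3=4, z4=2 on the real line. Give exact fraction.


Step 1: (z1-z3)(z2-z4) = 5 * (-8) = -40
Step 2: (z1-z4)(z2-z3) = 7 * (-10) = -70
Step 3: Cross-ratio = 40/70 = 4/7

4/7


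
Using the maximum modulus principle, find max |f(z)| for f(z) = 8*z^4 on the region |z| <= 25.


Step 1: On |z| = 25, |f(z)| = 8 * |z|^4 = 8 * 25^4
Step 2: By maximum modulus principle, maximum is on boundary.
Step 3: Maximum = 8 * 390625 = 3125000

3125000


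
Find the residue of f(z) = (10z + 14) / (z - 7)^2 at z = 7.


Step 1: Pole of order 2 at z = 7
Step 2: Res = lim d/dz [(z - 7)^2 * f(z)] as z -> 7
Step 3: (z - 7)^2 * f(z) = 10z + 14
Step 4: d/dz[10z + 14] = 10

10


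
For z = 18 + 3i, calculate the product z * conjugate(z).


Step 1: conj(z) = 18 - 3i
Step 2: z * conj(z) = 18^2 + 3^2
Step 3: = 324 + 9 = 333

333


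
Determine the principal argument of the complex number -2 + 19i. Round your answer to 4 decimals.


Step 1: z = -2 + 19i
Step 2: arg(z) = atan2(19, -2)
Step 3: arg(z) = 1.6757

1.6757


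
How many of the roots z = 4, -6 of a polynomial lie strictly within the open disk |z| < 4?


Step 1: Check each root:
  z = 4: |4| = 4 >= 4
  z = -6: |-6| = 6 >= 4
Step 2: Count = 0

0


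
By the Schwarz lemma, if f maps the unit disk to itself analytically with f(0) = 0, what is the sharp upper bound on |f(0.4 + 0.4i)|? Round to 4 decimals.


Step 1: Schwarz lemma: if f: D -> D is analytic with f(0) = 0, then |f(z)| <= |z| for all z in D, and this is sharp (f(z) = z).
Step 2: |z0|^2 = 0.4^2 + 0.4^2 = 0.32
Step 3: |z0| = sqrt(0.32) = 0.565685
Step 4: Best bound = |z0| = 0.5657

0.5657


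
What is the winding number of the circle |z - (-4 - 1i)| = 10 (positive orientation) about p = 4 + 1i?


Step 1: Center c = (-4, -1), radius = 10
Step 2: |p - c|^2 = 8^2 + 2^2 = 68
Step 3: r^2 = 100
Step 4: |p-c| < r so winding number = 1

1


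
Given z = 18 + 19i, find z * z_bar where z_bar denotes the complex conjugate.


Step 1: conj(z) = 18 - 19i
Step 2: z * conj(z) = 18^2 + 19^2
Step 3: = 324 + 361 = 685

685


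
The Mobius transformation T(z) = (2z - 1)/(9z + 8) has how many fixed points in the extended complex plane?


Step 1: Fixed points satisfy T(z) = z
Step 2: 9z^2 + 6z + 1 = 0
Step 3: Discriminant = 6^2 - 4*9*1 = 0
Step 4: Number of fixed points = 1

1


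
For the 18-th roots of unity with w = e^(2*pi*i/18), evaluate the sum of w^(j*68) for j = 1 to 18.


Step 1: The sum sum_{j=1}^{n} w^(k*j) equals n if n | k, else 0.
Step 2: Here n = 18, k = 68
Step 3: Does n divide k? 18 | 68 -> False
Step 4: Sum = 0

0


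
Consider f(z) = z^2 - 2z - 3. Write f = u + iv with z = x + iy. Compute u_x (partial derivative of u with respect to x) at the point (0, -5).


Step 1: f(z) = (x+iy)^2 - 2(x+iy) - 3
Step 2: u = (x^2 - y^2) - 2x - 3
Step 3: u_x = 2x - 2
Step 4: At (0, -5): u_x = 0 - 2 = -2

-2


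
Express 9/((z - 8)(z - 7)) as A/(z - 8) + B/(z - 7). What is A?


Step 1: Multiply both sides by (z - 8) and set z = 8
Step 2: A = 9 / (8 - 7)
Step 3: A = 9 / 1
Step 4: A = 9

9


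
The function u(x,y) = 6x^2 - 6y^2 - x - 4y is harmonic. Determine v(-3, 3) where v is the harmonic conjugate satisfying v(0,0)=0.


Step 1: v_x = -u_y = 12y + 4
Step 2: v_y = u_x = 12x - 1
Step 3: v = 12xy + 4x - y + C
Step 4: v(0,0) = 0 => C = 0
Step 5: v(-3, 3) = -123

-123


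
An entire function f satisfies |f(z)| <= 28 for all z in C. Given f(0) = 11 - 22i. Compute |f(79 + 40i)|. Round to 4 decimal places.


Step 1: By Liouville's theorem, a bounded entire function is constant.
Step 2: f(z) = f(0) = 11 - 22i for all z.
Step 3: |f(w)| = |11 - 22i| = sqrt(121 + 484)
Step 4: = 24.5967

24.5967


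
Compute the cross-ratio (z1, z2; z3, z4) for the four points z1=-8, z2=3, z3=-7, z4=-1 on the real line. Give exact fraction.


Step 1: (z1-z3)(z2-z4) = (-1) * 4 = -4
Step 2: (z1-z4)(z2-z3) = (-7) * 10 = -70
Step 3: Cross-ratio = 4/70 = 2/35

2/35


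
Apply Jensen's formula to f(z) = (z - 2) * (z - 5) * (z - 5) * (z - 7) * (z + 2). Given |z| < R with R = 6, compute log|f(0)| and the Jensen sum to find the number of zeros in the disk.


Jensen's formula: (1/2pi)*integral log|f(Re^it)|dt = log|f(0)| + sum_{|a_k|<R} log(R/|a_k|)
Step 1: f(0) = (-2) * (-5) * (-5) * (-7) * 2 = 700
Step 2: log|f(0)| = log|2| + log|5| + log|5| + log|7| + log|-2| = 6.5511
Step 3: Zeros inside |z| < 6: 2, 5, 5, -2
Step 4: Jensen sum = log(6/2) + log(6/5) + log(6/5) + log(6/2) = 2.5619
Step 5: n(R) = number of terms in the Jensen sum = count of zeros inside |z| < 6 = 4

4


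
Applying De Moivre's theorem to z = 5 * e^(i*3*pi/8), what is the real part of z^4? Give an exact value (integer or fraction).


Step 1: By De Moivre's theorem, z^4 = 5^4 * e^(i*4*3*pi/8) = 625 * (cos(3*pi/2) + i*sin(3*pi/2))
Step 2: |z|^4 = 5^4 = 625
Step 3: The angle 3*pi/2 already lies in [0, 2*pi)
Step 4: cos(3*pi/2) = 0
Step 5: Re(z^4) = 625 * 0 = 0

0


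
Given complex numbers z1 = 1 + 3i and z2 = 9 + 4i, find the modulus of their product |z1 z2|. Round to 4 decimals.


Step 1: |z1| = sqrt(1^2 + 3^2) = sqrt(10)
Step 2: |z2| = sqrt(9^2 + 4^2) = sqrt(97)
Step 3: |z1*z2| = |z1|*|z2| = sqrt(10) * sqrt(97) = sqrt(10 * 97) = sqrt(970)
Step 4: = 31.1448

31.1448


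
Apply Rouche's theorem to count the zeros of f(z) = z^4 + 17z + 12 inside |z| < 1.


Step 1: On |z| = 1 the three terms have sizes |z^4| = 1^4 = 1, |17z| = 17*1 = 17, |12| = 12
Step 2: The dominant term is g(z) = 17z; let h(z) = z^4 + 12 so f = g + h
Step 3: On |z| = 1: |g| = 17 and |h| <= 1 + 12 = 13
Step 4: Since 17 > 13, |h| < |g| on |z| = 1, so by Rouche f has the same number of zeros as g inside |z| < 1
Step 5: g(z) = 17z has 1 zero (at the origin, multiplicity 1) inside |z| < 1. Answer = 1

1


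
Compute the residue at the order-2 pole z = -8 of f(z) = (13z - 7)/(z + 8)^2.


Step 1: Pole of order 2 at z = -8
Step 2: Res = lim d/dz [(z + 8)^2 * f(z)] as z -> -8
Step 3: (z + 8)^2 * f(z) = 13z - 7
Step 4: d/dz[13z - 7] = 13

13


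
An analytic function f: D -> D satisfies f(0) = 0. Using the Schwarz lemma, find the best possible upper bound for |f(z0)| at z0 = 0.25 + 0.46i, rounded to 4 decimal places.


Step 1: Schwarz lemma: if f: D -> D is analytic with f(0) = 0, then |f(z)| <= |z| for all z in D, and this is sharp (f(z) = z).
Step 2: |z0|^2 = 0.25^2 + 0.46^2 = 0.2741
Step 3: |z0| = sqrt(0.2741) = 0.523546
Step 4: Best bound = |z0| = 0.5235

0.5235


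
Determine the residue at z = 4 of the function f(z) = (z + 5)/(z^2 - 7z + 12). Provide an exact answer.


Step 1: Q(z) = z^2 - 7z + 12 = (z - 4)(z - 3)
Step 2: Q'(z) = 2z - 7
Step 3: Q'(4) = 1, P(4) = 9
Step 4: Res = P(4)/Q'(4) = 9/1 = 9

9


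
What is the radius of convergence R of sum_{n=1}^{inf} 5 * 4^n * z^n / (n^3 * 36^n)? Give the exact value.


Step 1: General term a_n = 5 * 4^n / (n^3 * 36^n)
Step 2: By the root test, |a_n|^(1/n) = 5^(1/n) * 4 / (n^(3/n) * 36) -> 4/36 as n -> infinity (since 5^(1/n) -> 1 and n^(3/n) -> 1)
Step 3: R = 1/lim|a_n|^(1/n) = 36/4 = 9

9


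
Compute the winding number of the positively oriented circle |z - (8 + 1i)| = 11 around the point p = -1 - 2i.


Step 1: Center c = (8, 1), radius = 11
Step 2: |p - c|^2 = (-9)^2 + (-3)^2 = 90
Step 3: r^2 = 121
Step 4: |p-c| < r so winding number = 1

1


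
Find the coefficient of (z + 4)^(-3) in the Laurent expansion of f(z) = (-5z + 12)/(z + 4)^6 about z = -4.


Step 1: Write the numerator in powers of (z + 4): -5z + 12 = -5(z + 4) + (-5*(-4) + 12) = -5(z + 4) + 32
Step 2: Divide by (z + 4)^6: f(z) = 32(z + 4)^(-6) - 5(z + 4)^(-5)
Step 3: This finite sum is the Laurent series of f about z = -4.
Step 4: Only the powers -6 and -5 appear, so the coefficient of (z + 4)^(-3) = 0

0


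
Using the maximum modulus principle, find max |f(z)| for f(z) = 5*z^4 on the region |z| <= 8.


Step 1: On |z| = 8, |f(z)| = 5 * |z|^4 = 5 * 8^4
Step 2: By maximum modulus principle, maximum is on boundary.
Step 3: Maximum = 5 * 4096 = 20480

20480


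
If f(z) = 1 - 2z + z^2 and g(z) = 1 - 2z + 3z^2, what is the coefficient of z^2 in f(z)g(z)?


Step 1: z^2 term in f*g comes from: (1)*(3z^2) + (-2z)*(-2z) + (z^2)*(1)
Step 2: = 3 + 4 + 1
Step 3: = 8

8


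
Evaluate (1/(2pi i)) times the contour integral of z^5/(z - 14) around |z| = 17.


Step 1: f(z) = z^5, a = 14 is inside |z| = 17
Step 2: By Cauchy integral formula: (1/(2pi*i)) * integral = f(a)
Step 3: f(14) = 14^5 = 537824

537824


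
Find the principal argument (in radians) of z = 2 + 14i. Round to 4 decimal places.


Step 1: z = 2 + 14i
Step 2: arg(z) = atan2(14, 2)
Step 3: arg(z) = 1.4289

1.4289


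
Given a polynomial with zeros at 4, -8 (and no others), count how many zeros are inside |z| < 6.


Step 1: Check each root:
  z = 4: |4| = 4 < 6
  z = -8: |-8| = 8 >= 6
Step 2: Count = 1

1


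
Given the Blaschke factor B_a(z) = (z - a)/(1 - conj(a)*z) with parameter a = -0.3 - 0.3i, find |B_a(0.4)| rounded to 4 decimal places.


Step 1: Numerator z0 - a = 0.4 - (-0.3 - 0.3i) = 0.7 + 0.3i
Step 2: Denominator 1 - conj(a)*z0 = 1 - (-0.3 + 0.3i)*0.4 = 1.12 - 0.12i
Step 3: |z0 - a|^2 = 0.7^2 + 0.3^2 = 0.58; |1 - conj(a)*z0|^2 = 1.12^2 + (-0.12)^2 = 1.2688
Step 4: |B_a(0.4)| = sqrt(0.58 / 1.2688) = sqrt(0.457125)
Step 5: = 0.6761

0.6761


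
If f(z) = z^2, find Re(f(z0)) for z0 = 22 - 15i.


Step 1: z0 = 22 - 15i
Step 2: z0^2 = 22^2 - (-15)^2 - 660i
Step 3: real part = 484 - 225 = 259

259


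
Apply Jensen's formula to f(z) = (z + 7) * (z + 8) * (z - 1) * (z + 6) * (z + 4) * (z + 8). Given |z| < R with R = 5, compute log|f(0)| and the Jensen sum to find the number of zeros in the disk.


Jensen's formula: (1/2pi)*integral log|f(Re^it)|dt = log|f(0)| + sum_{|a_k|<R} log(R/|a_k|)
Step 1: f(0) = 7 * 8 * (-1) * 6 * 4 * 8 = -10752
Step 2: log|f(0)| = log|-7| + log|-8| + log|1| + log|-6| + log|-4| + log|-8| = 9.2828
Step 3: Zeros inside |z| < 5: 1, -4
Step 4: Jensen sum = log(5/1) + log(5/4) = 1.8326
Step 5: n(R) = number of terms in the Jensen sum = count of zeros inside |z| < 5 = 2

2


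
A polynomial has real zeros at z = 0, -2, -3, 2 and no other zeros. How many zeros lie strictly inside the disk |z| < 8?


Step 1: Check each root:
  z = 0: |0| = 0 < 8
  z = -2: |-2| = 2 < 8
  z = -3: |-3| = 3 < 8
  z = 2: |2| = 2 < 8
Step 2: Count = 4

4


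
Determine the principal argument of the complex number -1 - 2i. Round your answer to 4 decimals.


Step 1: z = -1 - 2i
Step 2: arg(z) = atan2(-2, -1)
Step 3: arg(z) = -2.0344

-2.0344


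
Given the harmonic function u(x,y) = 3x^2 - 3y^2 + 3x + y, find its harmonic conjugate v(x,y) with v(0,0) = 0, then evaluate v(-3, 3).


Step 1: v_x = -u_y = 6y - 1
Step 2: v_y = u_x = 6x + 3
Step 3: v = 6xy - x + 3y + C
Step 4: v(0,0) = 0 => C = 0
Step 5: v(-3, 3) = -42

-42


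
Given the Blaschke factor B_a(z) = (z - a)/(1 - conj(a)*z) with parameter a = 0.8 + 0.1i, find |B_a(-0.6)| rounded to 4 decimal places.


Step 1: Numerator z0 - a = -0.6 - (0.8 + 0.1i) = -1.4 - 0.1i
Step 2: Denominator 1 - conj(a)*z0 = 1 - (0.8 - 0.1i)*(-0.6) = 1.48 - 0.06i
Step 3: |z0 - a|^2 = (-1.4)^2 + (-0.1)^2 = 1.97; |1 - conj(a)*z0|^2 = 1.48^2 + (-0.06)^2 = 2.194
Step 4: |B_a(-0.6)| = sqrt(1.97 / 2.194) = sqrt(0.897903)
Step 5: = 0.9476

0.9476


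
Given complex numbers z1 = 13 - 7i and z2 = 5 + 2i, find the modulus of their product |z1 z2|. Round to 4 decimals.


Step 1: |z1| = sqrt(13^2 + (-7)^2) = sqrt(218)
Step 2: |z2| = sqrt(5^2 + 2^2) = sqrt(29)
Step 3: |z1*z2| = |z1|*|z2| = sqrt(218) * sqrt(29) = sqrt(218 * 29) = sqrt(6322)
Step 4: = 79.511

79.511


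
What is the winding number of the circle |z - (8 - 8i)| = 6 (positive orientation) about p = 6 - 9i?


Step 1: Center c = (8, -8), radius = 6
Step 2: |p - c|^2 = (-2)^2 + (-1)^2 = 5
Step 3: r^2 = 36
Step 4: |p-c| < r so winding number = 1

1


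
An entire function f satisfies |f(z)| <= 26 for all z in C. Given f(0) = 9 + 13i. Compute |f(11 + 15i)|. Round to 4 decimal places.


Step 1: By Liouville's theorem, a bounded entire function is constant.
Step 2: f(z) = f(0) = 9 + 13i for all z.
Step 3: |f(w)| = |9 + 13i| = sqrt(81 + 169)
Step 4: = 15.8114

15.8114


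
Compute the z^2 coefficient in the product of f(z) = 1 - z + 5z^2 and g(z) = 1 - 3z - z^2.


Step 1: z^2 term in f*g comes from: (1)*(-z^2) + (-z)*(-3z) + (5z^2)*(1)
Step 2: = -1 + 3 + 5
Step 3: = 7

7


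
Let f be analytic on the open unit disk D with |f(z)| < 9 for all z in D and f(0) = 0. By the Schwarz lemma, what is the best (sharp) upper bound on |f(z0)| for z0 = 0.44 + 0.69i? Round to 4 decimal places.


Step 1: g = f/9 maps D -> D with g(0) = 0, so by the Schwarz lemma |g(z)| <= |z|, i.e. |f(z)| <= 9|z|; this is sharp (f(z) = 9z).
Step 2: |z0|^2 = 0.44^2 + 0.69^2 = 0.6697
Step 3: |z0| = sqrt(0.6697) = 0.818352
Step 4: Best bound = 9 * |z0| = 9 * 0.818352 = 7.3652

7.3652


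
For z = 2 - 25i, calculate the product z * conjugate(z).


Step 1: conj(z) = 2 + 25i
Step 2: z * conj(z) = 2^2 + (-25)^2
Step 3: = 4 + 625 = 629

629


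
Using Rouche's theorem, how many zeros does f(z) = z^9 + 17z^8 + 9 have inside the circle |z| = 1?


Step 1: On |z| = 1 the three terms have sizes |z^9| = 1^9 = 1, |17z^8| = 17*1^8 = 17, |9| = 9
Step 2: The dominant term is g(z) = 17z^8; let h(z) = z^9 + 9 so f = g + h
Step 3: On |z| = 1: |g| = 17 and |h| <= 1 + 9 = 10
Step 4: Since 17 > 10, |h| < |g| on |z| = 1, so by Rouche f has the same number of zeros as g inside |z| < 1
Step 5: g(z) = 17z^8 has 8 zeros (at the origin, multiplicity 8) inside |z| < 1. Answer = 8

8


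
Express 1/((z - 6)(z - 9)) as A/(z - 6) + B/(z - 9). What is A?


Step 1: Multiply both sides by (z - 6) and set z = 6
Step 2: A = 1 / (6 - 9)
Step 3: A = 1 / (-3)
Step 4: A = -1/3

-1/3


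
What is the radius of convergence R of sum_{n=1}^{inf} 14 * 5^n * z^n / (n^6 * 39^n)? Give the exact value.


Step 1: General term a_n = 14 * 5^n / (n^6 * 39^n)
Step 2: By the root test, |a_n|^(1/n) = 14^(1/n) * 5 / (n^(6/n) * 39) -> 5/39 as n -> infinity (since 14^(1/n) -> 1 and n^(6/n) -> 1)
Step 3: R = 1/lim|a_n|^(1/n) = 39/5

39/5


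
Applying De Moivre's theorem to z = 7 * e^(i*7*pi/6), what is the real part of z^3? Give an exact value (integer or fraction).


Step 1: By De Moivre's theorem, z^3 = 7^3 * e^(i*3*7*pi/6) = 343 * (cos(7*pi/2) + i*sin(7*pi/2))
Step 2: |z|^3 = 7^3 = 343
Step 3: Reduce the angle mod 2*pi: 7*pi/2 - 2*pi = 3*pi/2
Step 4: cos(3*pi/2) = 0
Step 5: Re(z^3) = 343 * 0 = 0

0


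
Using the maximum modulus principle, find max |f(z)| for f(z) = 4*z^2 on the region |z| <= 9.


Step 1: On |z| = 9, |f(z)| = 4 * |z|^2 = 4 * 9^2
Step 2: By maximum modulus principle, maximum is on boundary.
Step 3: Maximum = 4 * 81 = 324

324


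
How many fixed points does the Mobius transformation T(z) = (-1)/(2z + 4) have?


Step 1: Fixed points satisfy T(z) = z
Step 2: 2z^2 + 4z + 1 = 0
Step 3: Discriminant = 4^2 - 4*2*1 = 8
Step 4: Number of fixed points = 2

2


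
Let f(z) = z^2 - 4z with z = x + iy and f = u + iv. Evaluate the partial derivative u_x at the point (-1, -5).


Step 1: f(z) = (x+iy)^2 - 4(x+iy) + 0
Step 2: u = (x^2 - y^2) - 4x + 0
Step 3: u_x = 2x - 4
Step 4: At (-1, -5): u_x = -2 - 4 = -6

-6


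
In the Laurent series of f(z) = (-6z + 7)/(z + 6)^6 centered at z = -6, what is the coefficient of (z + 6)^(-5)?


Step 1: Write the numerator in powers of (z + 6): -6z + 7 = -6(z + 6) + (-6*(-6) + 7) = -6(z + 6) + 43
Step 2: Divide by (z + 6)^6: f(z) = 43(z + 6)^(-6) - 6(z + 6)^(-5)
Step 3: This finite sum is the Laurent series of f about z = -6.
Step 4: Coefficient of (z + 6)^(-5) = coefficient of (z + 6) in the re-centred numerator = -6

-6


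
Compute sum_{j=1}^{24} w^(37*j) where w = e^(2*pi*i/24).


Step 1: The sum sum_{j=1}^{n} w^(k*j) equals n if n | k, else 0.
Step 2: Here n = 24, k = 37
Step 3: Does n divide k? 24 | 37 -> False
Step 4: Sum = 0

0


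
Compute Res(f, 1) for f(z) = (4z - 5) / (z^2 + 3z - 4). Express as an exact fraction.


Step 1: Q(z) = z^2 + 3z - 4 = (z - 1)(z + 4)
Step 2: Q'(z) = 2z + 3
Step 3: Q'(1) = 5, P(1) = -1
Step 4: Res = P(1)/Q'(1) = -1/5 = -1/5

-1/5


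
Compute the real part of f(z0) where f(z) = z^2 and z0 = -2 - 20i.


Step 1: z0 = -2 - 20i
Step 2: z0^2 = (-2)^2 - (-20)^2 + 80i
Step 3: real part = 4 - 400 = -396

-396


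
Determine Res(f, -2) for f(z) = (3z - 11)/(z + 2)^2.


Step 1: Pole of order 2 at z = -2
Step 2: Res = lim d/dz [(z + 2)^2 * f(z)] as z -> -2
Step 3: (z + 2)^2 * f(z) = 3z - 11
Step 4: d/dz[3z - 11] = 3

3


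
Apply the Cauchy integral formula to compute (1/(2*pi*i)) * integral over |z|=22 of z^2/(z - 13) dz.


Step 1: f(z) = z^2, a = 13 is inside |z| = 22
Step 2: By Cauchy integral formula: (1/(2pi*i)) * integral = f(a)
Step 3: f(13) = 13^2 = 169

169


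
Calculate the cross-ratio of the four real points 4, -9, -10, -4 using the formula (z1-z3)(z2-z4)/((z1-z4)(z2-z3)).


Step 1: (z1-z3)(z2-z4) = 14 * (-5) = -70
Step 2: (z1-z4)(z2-z3) = 8 * 1 = 8
Step 3: Cross-ratio = -70/8 = -35/4

-35/4


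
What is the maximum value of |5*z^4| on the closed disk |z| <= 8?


Step 1: On |z| = 8, |f(z)| = 5 * |z|^4 = 5 * 8^4
Step 2: By maximum modulus principle, maximum is on boundary.
Step 3: Maximum = 5 * 4096 = 20480

20480


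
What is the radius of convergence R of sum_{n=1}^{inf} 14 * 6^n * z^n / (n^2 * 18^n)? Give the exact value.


Step 1: General term a_n = 14 * 6^n / (n^2 * 18^n)
Step 2: By the root test, |a_n|^(1/n) = 14^(1/n) * 6 / (n^(2/n) * 18) -> 6/18 as n -> infinity (since 14^(1/n) -> 1 and n^(2/n) -> 1)
Step 3: R = 1/lim|a_n|^(1/n) = 18/6 = 3

3


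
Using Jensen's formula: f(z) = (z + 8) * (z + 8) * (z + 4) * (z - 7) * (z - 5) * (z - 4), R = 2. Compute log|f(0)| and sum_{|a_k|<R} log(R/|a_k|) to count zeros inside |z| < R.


Jensen's formula: (1/2pi)*integral log|f(Re^it)|dt = log|f(0)| + sum_{|a_k|<R} log(R/|a_k|)
Step 1: f(0) = 8 * 8 * 4 * (-7) * (-5) * (-4) = -35840
Step 2: log|f(0)| = log|-8| + log|-8| + log|-4| + log|7| + log|5| + log|4| = 10.4868
Step 3: Zeros inside |z| < 2: none
Step 4: Jensen sum = (empty sum) = 0
Step 5: n(R) = number of terms in the Jensen sum = count of zeros inside |z| < 2 = 0

0


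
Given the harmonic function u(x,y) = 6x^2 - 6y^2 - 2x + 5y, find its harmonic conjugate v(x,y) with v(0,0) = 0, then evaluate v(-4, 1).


Step 1: v_x = -u_y = 12y - 5
Step 2: v_y = u_x = 12x - 2
Step 3: v = 12xy - 5x - 2y + C
Step 4: v(0,0) = 0 => C = 0
Step 5: v(-4, 1) = -30

-30


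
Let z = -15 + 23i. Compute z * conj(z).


Step 1: conj(z) = -15 - 23i
Step 2: z * conj(z) = (-15)^2 + 23^2
Step 3: = 225 + 529 = 754

754


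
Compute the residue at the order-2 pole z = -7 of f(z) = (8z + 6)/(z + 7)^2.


Step 1: Pole of order 2 at z = -7
Step 2: Res = lim d/dz [(z + 7)^2 * f(z)] as z -> -7
Step 3: (z + 7)^2 * f(z) = 8z + 6
Step 4: d/dz[8z + 6] = 8

8


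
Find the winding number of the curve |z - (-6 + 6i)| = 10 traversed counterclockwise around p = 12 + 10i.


Step 1: Center c = (-6, 6), radius = 10
Step 2: |p - c|^2 = 18^2 + 4^2 = 340
Step 3: r^2 = 100
Step 4: |p-c| > r so winding number = 0

0


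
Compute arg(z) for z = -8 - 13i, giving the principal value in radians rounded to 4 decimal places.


Step 1: z = -8 - 13i
Step 2: arg(z) = atan2(-13, -8)
Step 3: arg(z) = -2.1225

-2.1225


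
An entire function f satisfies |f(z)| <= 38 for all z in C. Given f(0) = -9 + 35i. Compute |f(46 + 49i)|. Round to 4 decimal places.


Step 1: By Liouville's theorem, a bounded entire function is constant.
Step 2: f(z) = f(0) = -9 + 35i for all z.
Step 3: |f(w)| = |-9 + 35i| = sqrt(81 + 1225)
Step 4: = 36.1386

36.1386


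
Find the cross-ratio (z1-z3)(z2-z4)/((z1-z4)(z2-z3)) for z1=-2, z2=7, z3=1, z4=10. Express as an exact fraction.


Step 1: (z1-z3)(z2-z4) = (-3) * (-3) = 9
Step 2: (z1-z4)(z2-z3) = (-12) * 6 = -72
Step 3: Cross-ratio = -9/72 = -1/8

-1/8


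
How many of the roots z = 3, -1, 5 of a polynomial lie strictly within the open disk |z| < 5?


Step 1: Check each root:
  z = 3: |3| = 3 < 5
  z = -1: |-1| = 1 < 5
  z = 5: |5| = 5 >= 5
Step 2: Count = 2

2


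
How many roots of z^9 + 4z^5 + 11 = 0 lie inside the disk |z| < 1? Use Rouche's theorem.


Step 1: On |z| = 1 the three terms have sizes |z^9| = 1^9 = 1, |4z^5| = 4*1^5 = 4, |11| = 11
Step 2: The dominant term is g(z) = 11; let h(z) = z^9 + 4z^5 so f = g + h
Step 3: On |z| = 1: |g| = 11 and |h| <= 1 + 4 = 5
Step 4: Since 11 > 5, |h| < |g| on |z| = 1, so by Rouche f has the same number of zeros as g inside |z| < 1
Step 5: g(z) = 11 is a nonzero constant with no zeros inside |z| < 1. Answer = 0

0


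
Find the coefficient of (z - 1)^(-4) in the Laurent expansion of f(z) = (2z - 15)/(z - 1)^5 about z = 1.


Step 1: Write the numerator in powers of (z - 1): 2z - 15 = 2(z - 1) + (2*1 - 15) = 2(z - 1) - 13
Step 2: Divide by (z - 1)^5: f(z) = -13(z - 1)^(-5) + 2(z - 1)^(-4)
Step 3: This finite sum is the Laurent series of f about z = 1.
Step 4: Coefficient of (z - 1)^(-4) = coefficient of (z - 1) in the re-centred numerator = 2

2


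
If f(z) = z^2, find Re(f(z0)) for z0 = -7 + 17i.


Step 1: z0 = -7 + 17i
Step 2: z0^2 = (-7)^2 - 17^2 - 238i
Step 3: real part = 49 - 289 = -240

-240


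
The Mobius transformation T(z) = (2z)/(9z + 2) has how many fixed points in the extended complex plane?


Step 1: Fixed points satisfy T(z) = z
Step 2: 9z^2 = 0
Step 3: Discriminant = 0^2 - 4*9*0 = 0
Step 4: Number of fixed points = 1

1


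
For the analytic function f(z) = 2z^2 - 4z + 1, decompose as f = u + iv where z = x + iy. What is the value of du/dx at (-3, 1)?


Step 1: f(z) = 2(x+iy)^2 - 4(x+iy) + 1
Step 2: u = 2(x^2 - y^2) - 4x + 1
Step 3: u_x = 4x - 4
Step 4: At (-3, 1): u_x = -12 - 4 = -16

-16


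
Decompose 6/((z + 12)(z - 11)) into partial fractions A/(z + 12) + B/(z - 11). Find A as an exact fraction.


Step 1: Multiply both sides by (z + 12) and set z = -12
Step 2: A = 6 / (-12 - 11)
Step 3: A = 6 / (-23)
Step 4: A = -6/23

-6/23


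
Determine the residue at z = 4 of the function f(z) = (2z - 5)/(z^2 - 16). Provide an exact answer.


Step 1: Q(z) = z^2 - 16 = (z - 4)(z + 4)
Step 2: Q'(z) = 2z
Step 3: Q'(4) = 8, P(4) = 3
Step 4: Res = P(4)/Q'(4) = 3/8 = 3/8

3/8


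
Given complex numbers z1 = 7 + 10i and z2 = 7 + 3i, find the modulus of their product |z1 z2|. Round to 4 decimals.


Step 1: |z1| = sqrt(7^2 + 10^2) = sqrt(149)
Step 2: |z2| = sqrt(7^2 + 3^2) = sqrt(58)
Step 3: |z1*z2| = |z1|*|z2| = sqrt(149) * sqrt(58) = sqrt(149 * 58) = sqrt(8642)
Step 4: = 92.9624

92.9624


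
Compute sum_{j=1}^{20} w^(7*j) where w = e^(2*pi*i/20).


Step 1: The sum sum_{j=1}^{n} w^(k*j) equals n if n | k, else 0.
Step 2: Here n = 20, k = 7
Step 3: Does n divide k? 20 | 7 -> False
Step 4: Sum = 0

0


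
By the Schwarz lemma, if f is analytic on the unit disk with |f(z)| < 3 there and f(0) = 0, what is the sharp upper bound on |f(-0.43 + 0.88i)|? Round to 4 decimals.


Step 1: g = f/3 maps D -> D with g(0) = 0, so by the Schwarz lemma |g(z)| <= |z|, i.e. |f(z)| <= 3|z|; this is sharp (f(z) = 3z).
Step 2: |z0|^2 = (-0.43)^2 + 0.88^2 = 0.9593
Step 3: |z0| = sqrt(0.9593) = 0.979439
Step 4: Best bound = 3 * |z0| = 3 * 0.979439 = 2.9383

2.9383


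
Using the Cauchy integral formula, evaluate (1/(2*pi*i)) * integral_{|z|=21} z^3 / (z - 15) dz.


Step 1: f(z) = z^3, a = 15 is inside |z| = 21
Step 2: By Cauchy integral formula: (1/(2pi*i)) * integral = f(a)
Step 3: f(15) = 15^3 = 3375

3375


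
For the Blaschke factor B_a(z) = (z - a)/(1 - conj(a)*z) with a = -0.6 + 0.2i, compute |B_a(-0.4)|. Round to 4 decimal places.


Step 1: Numerator z0 - a = -0.4 - (-0.6 + 0.2i) = 0.2 - 0.2i
Step 2: Denominator 1 - conj(a)*z0 = 1 - (-0.6 - 0.2i)*(-0.4) = 0.76 - 0.08i
Step 3: |z0 - a|^2 = 0.2^2 + (-0.2)^2 = 0.08; |1 - conj(a)*z0|^2 = 0.76^2 + (-0.08)^2 = 0.584
Step 4: |B_a(-0.4)| = sqrt(0.08 / 0.584) = sqrt(0.136986)
Step 5: = 0.3701

0.3701


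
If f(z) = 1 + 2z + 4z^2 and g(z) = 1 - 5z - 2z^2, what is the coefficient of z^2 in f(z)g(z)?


Step 1: z^2 term in f*g comes from: (1)*(-2z^2) + (2z)*(-5z) + (4z^2)*(1)
Step 2: = -2 - 10 + 4
Step 3: = -8

-8


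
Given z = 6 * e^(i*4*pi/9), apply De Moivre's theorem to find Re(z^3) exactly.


Step 1: By De Moivre's theorem, z^3 = 6^3 * e^(i*3*4*pi/9) = 216 * (cos(4*pi/3) + i*sin(4*pi/3))
Step 2: |z|^3 = 6^3 = 216
Step 3: The angle 4*pi/3 already lies in [0, 2*pi)
Step 4: cos(4*pi/3) = -1/2
Step 5: Re(z^3) = 216 * (-1/2) = -108

-108


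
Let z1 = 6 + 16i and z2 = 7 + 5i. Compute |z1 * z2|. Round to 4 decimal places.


Step 1: |z1| = sqrt(6^2 + 16^2) = sqrt(292)
Step 2: |z2| = sqrt(7^2 + 5^2) = sqrt(74)
Step 3: |z1*z2| = |z1|*|z2| = sqrt(292) * sqrt(74) = sqrt(292 * 74) = sqrt(21608)
Step 4: = 146.9966

146.9966


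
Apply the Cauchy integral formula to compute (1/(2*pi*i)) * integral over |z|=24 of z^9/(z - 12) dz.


Step 1: f(z) = z^9, a = 12 is inside |z| = 24
Step 2: By Cauchy integral formula: (1/(2pi*i)) * integral = f(a)
Step 3: f(12) = 12^9 = 5159780352

5159780352


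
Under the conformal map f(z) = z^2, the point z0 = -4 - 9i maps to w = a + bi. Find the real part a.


Step 1: z0 = -4 - 9i
Step 2: z0^2 = (-4)^2 - (-9)^2 + 72i
Step 3: real part = 16 - 81 = -65

-65


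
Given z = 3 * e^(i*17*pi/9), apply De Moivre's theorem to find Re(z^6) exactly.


Step 1: By De Moivre's theorem, z^6 = 3^6 * e^(i*6*17*pi/9) = 729 * (cos(34*pi/3) + i*sin(34*pi/3))
Step 2: |z|^6 = 3^6 = 729
Step 3: Reduce the angle mod 2*pi: 34*pi/3 - 10*pi = 4*pi/3
Step 4: cos(4*pi/3) = -1/2
Step 5: Re(z^6) = 729 * (-1/2) = -729/2

-729/2


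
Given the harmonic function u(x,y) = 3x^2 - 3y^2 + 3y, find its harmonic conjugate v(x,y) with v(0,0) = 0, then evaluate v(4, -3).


Step 1: v_x = -u_y = 6y - 3
Step 2: v_y = u_x = 6x + 0
Step 3: v = 6xy - 3x + C
Step 4: v(0,0) = 0 => C = 0
Step 5: v(4, -3) = -84

-84


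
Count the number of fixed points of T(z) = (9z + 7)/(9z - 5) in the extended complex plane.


Step 1: Fixed points satisfy T(z) = z
Step 2: 9z^2 - 14z - 7 = 0
Step 3: Discriminant = (-14)^2 - 4*9*(-7) = 448
Step 4: Number of fixed points = 2

2


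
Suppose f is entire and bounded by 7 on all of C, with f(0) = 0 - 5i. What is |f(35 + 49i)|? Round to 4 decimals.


Step 1: By Liouville's theorem, a bounded entire function is constant.
Step 2: f(z) = f(0) = 0 - 5i for all z.
Step 3: |f(w)| = |0 - 5i| = sqrt(0 + 25)
Step 4: = 5.0

5.0


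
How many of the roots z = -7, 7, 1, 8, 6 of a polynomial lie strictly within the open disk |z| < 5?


Step 1: Check each root:
  z = -7: |-7| = 7 >= 5
  z = 7: |7| = 7 >= 5
  z = 1: |1| = 1 < 5
  z = 8: |8| = 8 >= 5
  z = 6: |6| = 6 >= 5
Step 2: Count = 1

1


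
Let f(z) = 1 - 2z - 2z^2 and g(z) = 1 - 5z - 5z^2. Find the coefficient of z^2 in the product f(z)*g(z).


Step 1: z^2 term in f*g comes from: (1)*(-5z^2) + (-2z)*(-5z) + (-2z^2)*(1)
Step 2: = -5 + 10 - 2
Step 3: = 3

3


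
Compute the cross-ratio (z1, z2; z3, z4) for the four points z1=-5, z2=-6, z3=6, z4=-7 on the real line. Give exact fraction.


Step 1: (z1-z3)(z2-z4) = (-11) * 1 = -11
Step 2: (z1-z4)(z2-z3) = 2 * (-12) = -24
Step 3: Cross-ratio = 11/24 = 11/24

11/24


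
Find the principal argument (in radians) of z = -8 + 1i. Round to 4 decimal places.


Step 1: z = -8 + 1i
Step 2: arg(z) = atan2(1, -8)
Step 3: arg(z) = 3.0172

3.0172


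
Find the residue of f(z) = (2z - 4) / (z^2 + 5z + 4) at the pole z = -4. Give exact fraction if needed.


Step 1: Q(z) = z^2 + 5z + 4 = (z + 4)(z + 1)
Step 2: Q'(z) = 2z + 5
Step 3: Q'(-4) = -3, P(-4) = -12
Step 4: Res = P(-4)/Q'(-4) = -12/(-3) = 4

4


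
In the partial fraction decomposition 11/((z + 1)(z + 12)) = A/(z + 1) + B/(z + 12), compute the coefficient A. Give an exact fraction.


Step 1: Multiply both sides by (z + 1) and set z = -1
Step 2: A = 11 / (-1 + 12)
Step 3: A = 11 / 11
Step 4: A = 1

1


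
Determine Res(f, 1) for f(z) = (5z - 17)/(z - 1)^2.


Step 1: Pole of order 2 at z = 1
Step 2: Res = lim d/dz [(z - 1)^2 * f(z)] as z -> 1
Step 3: (z - 1)^2 * f(z) = 5z - 17
Step 4: d/dz[5z - 17] = 5

5


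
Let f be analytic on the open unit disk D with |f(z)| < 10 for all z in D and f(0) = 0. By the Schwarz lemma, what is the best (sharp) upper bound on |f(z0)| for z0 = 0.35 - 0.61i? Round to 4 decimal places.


Step 1: g = f/10 maps D -> D with g(0) = 0, so by the Schwarz lemma |g(z)| <= |z|, i.e. |f(z)| <= 10|z|; this is sharp (f(z) = 10z).
Step 2: |z0|^2 = 0.35^2 + (-0.61)^2 = 0.4946
Step 3: |z0| = sqrt(0.4946) = 0.703278
Step 4: Best bound = 10 * |z0| = 10 * 0.703278 = 7.0328

7.0328


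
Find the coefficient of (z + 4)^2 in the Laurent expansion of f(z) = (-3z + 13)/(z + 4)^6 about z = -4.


Step 1: Write the numerator in powers of (z + 4): -3z + 13 = -3(z + 4) + (-3*(-4) + 13) = -3(z + 4) + 25
Step 2: Divide by (z + 4)^6: f(z) = 25(z + 4)^(-6) - 3(z + 4)^(-5)
Step 3: This finite sum is the Laurent series of f about z = -4.
Step 4: Only the powers -6 and -5 appear, so the coefficient of (z + 4)^2 = 0

0


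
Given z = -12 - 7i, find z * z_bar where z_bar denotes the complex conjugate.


Step 1: conj(z) = -12 + 7i
Step 2: z * conj(z) = (-12)^2 + (-7)^2
Step 3: = 144 + 49 = 193

193


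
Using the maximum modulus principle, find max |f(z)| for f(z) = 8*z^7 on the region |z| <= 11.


Step 1: On |z| = 11, |f(z)| = 8 * |z|^7 = 8 * 11^7
Step 2: By maximum modulus principle, maximum is on boundary.
Step 3: Maximum = 8 * 19487171 = 155897368

155897368


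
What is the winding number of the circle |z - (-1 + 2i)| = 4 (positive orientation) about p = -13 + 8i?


Step 1: Center c = (-1, 2), radius = 4
Step 2: |p - c|^2 = (-12)^2 + 6^2 = 180
Step 3: r^2 = 16
Step 4: |p-c| > r so winding number = 0

0


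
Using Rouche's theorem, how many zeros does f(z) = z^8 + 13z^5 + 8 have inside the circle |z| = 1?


Step 1: On |z| = 1 the three terms have sizes |z^8| = 1^8 = 1, |13z^5| = 13*1^5 = 13, |8| = 8
Step 2: The dominant term is g(z) = 13z^5; let h(z) = z^8 + 8 so f = g + h
Step 3: On |z| = 1: |g| = 13 and |h| <= 1 + 8 = 9
Step 4: Since 13 > 9, |h| < |g| on |z| = 1, so by Rouche f has the same number of zeros as g inside |z| < 1
Step 5: g(z) = 13z^5 has 5 zeros (at the origin, multiplicity 5) inside |z| < 1. Answer = 5

5


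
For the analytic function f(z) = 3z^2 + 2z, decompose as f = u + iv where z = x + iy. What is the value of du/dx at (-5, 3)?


Step 1: f(z) = 3(x+iy)^2 + 2(x+iy) + 0
Step 2: u = 3(x^2 - y^2) + 2x + 0
Step 3: u_x = 6x + 2
Step 4: At (-5, 3): u_x = -30 + 2 = -28

-28


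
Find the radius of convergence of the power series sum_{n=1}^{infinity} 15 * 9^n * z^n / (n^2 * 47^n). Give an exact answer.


Step 1: General term a_n = 15 * 9^n / (n^2 * 47^n)
Step 2: By the root test, |a_n|^(1/n) = 15^(1/n) * 9 / (n^(2/n) * 47) -> 9/47 as n -> infinity (since 15^(1/n) -> 1 and n^(2/n) -> 1)
Step 3: R = 1/lim|a_n|^(1/n) = 47/9

47/9


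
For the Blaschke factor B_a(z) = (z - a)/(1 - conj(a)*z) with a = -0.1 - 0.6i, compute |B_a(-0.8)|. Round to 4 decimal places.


Step 1: Numerator z0 - a = -0.8 - (-0.1 - 0.6i) = -0.7 + 0.6i
Step 2: Denominator 1 - conj(a)*z0 = 1 - (-0.1 + 0.6i)*(-0.8) = 0.92 + 0.48i
Step 3: |z0 - a|^2 = (-0.7)^2 + 0.6^2 = 0.85; |1 - conj(a)*z0|^2 = 0.92^2 + 0.48^2 = 1.0768
Step 4: |B_a(-0.8)| = sqrt(0.85 / 1.0768) = sqrt(0.789376)
Step 5: = 0.8885

0.8885


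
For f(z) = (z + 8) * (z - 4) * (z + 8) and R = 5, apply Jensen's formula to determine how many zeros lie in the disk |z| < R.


Jensen's formula: (1/2pi)*integral log|f(Re^it)|dt = log|f(0)| + sum_{|a_k|<R} log(R/|a_k|)
Step 1: f(0) = 8 * (-4) * 8 = -256
Step 2: log|f(0)| = log|-8| + log|4| + log|-8| = 5.5452
Step 3: Zeros inside |z| < 5: 4
Step 4: Jensen sum = log(5/4) = 0.2231
Step 5: n(R) = number of terms in the Jensen sum = count of zeros inside |z| < 5 = 1

1


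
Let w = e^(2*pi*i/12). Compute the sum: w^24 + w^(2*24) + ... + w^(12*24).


Step 1: The sum sum_{j=1}^{n} w^(k*j) equals n if n | k, else 0.
Step 2: Here n = 12, k = 24
Step 3: Does n divide k? 12 | 24 -> True
Step 4: Sum = 12

12


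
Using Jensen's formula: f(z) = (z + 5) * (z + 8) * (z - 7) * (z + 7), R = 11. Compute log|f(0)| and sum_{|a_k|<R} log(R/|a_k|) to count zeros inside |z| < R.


Jensen's formula: (1/2pi)*integral log|f(Re^it)|dt = log|f(0)| + sum_{|a_k|<R} log(R/|a_k|)
Step 1: f(0) = 5 * 8 * (-7) * 7 = -1960
Step 2: log|f(0)| = log|-5| + log|-8| + log|7| + log|-7| = 7.5807
Step 3: Zeros inside |z| < 11: -5, -8, 7, -7
Step 4: Jensen sum = log(11/5) + log(11/8) + log(11/7) + log(11/7) = 2.0109
Step 5: n(R) = number of terms in the Jensen sum = count of zeros inside |z| < 11 = 4

4


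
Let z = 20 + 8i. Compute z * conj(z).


Step 1: conj(z) = 20 - 8i
Step 2: z * conj(z) = 20^2 + 8^2
Step 3: = 400 + 64 = 464

464


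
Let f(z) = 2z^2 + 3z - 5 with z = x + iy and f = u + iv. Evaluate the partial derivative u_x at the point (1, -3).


Step 1: f(z) = 2(x+iy)^2 + 3(x+iy) - 5
Step 2: u = 2(x^2 - y^2) + 3x - 5
Step 3: u_x = 4x + 3
Step 4: At (1, -3): u_x = 4 + 3 = 7

7


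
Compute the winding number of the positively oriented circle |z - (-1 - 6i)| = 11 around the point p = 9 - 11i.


Step 1: Center c = (-1, -6), radius = 11
Step 2: |p - c|^2 = 10^2 + (-5)^2 = 125
Step 3: r^2 = 121
Step 4: |p-c| > r so winding number = 0

0


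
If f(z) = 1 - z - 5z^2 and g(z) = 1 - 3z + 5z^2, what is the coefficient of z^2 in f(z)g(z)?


Step 1: z^2 term in f*g comes from: (1)*(5z^2) + (-z)*(-3z) + (-5z^2)*(1)
Step 2: = 5 + 3 - 5
Step 3: = 3

3


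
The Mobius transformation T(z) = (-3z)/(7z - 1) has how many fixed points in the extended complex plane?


Step 1: Fixed points satisfy T(z) = z
Step 2: 7z^2 + 2z = 0
Step 3: Discriminant = 2^2 - 4*7*0 = 4
Step 4: Number of fixed points = 2

2


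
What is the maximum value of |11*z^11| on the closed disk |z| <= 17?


Step 1: On |z| = 17, |f(z)| = 11 * |z|^11 = 11 * 17^11
Step 2: By maximum modulus principle, maximum is on boundary.
Step 3: Maximum = 11 * 34271896307633 = 376990859383963

376990859383963


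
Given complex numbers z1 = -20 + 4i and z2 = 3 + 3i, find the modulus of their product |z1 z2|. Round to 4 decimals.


Step 1: |z1| = sqrt((-20)^2 + 4^2) = sqrt(416)
Step 2: |z2| = sqrt(3^2 + 3^2) = sqrt(18)
Step 3: |z1*z2| = |z1|*|z2| = sqrt(416) * sqrt(18) = sqrt(416 * 18) = sqrt(7488)
Step 4: = 86.5332

86.5332


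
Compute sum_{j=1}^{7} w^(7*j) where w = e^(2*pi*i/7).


Step 1: The sum sum_{j=1}^{n} w^(k*j) equals n if n | k, else 0.
Step 2: Here n = 7, k = 7
Step 3: Does n divide k? 7 | 7 -> True
Step 4: Sum = 7

7


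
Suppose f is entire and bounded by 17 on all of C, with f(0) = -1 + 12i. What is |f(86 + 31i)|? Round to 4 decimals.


Step 1: By Liouville's theorem, a bounded entire function is constant.
Step 2: f(z) = f(0) = -1 + 12i for all z.
Step 3: |f(w)| = |-1 + 12i| = sqrt(1 + 144)
Step 4: = 12.0416

12.0416


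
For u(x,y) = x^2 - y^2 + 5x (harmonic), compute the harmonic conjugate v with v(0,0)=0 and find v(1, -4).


Step 1: v_x = -u_y = 2y + 0
Step 2: v_y = u_x = 2x + 5
Step 3: v = 2xy + 5y + C
Step 4: v(0,0) = 0 => C = 0
Step 5: v(1, -4) = -28

-28


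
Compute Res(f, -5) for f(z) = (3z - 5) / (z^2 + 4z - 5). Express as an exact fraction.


Step 1: Q(z) = z^2 + 4z - 5 = (z + 5)(z - 1)
Step 2: Q'(z) = 2z + 4
Step 3: Q'(-5) = -6, P(-5) = -20
Step 4: Res = P(-5)/Q'(-5) = -20/(-6) = 10/3

10/3


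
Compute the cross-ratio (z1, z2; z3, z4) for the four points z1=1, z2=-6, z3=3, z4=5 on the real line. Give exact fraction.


Step 1: (z1-z3)(z2-z4) = (-2) * (-11) = 22
Step 2: (z1-z4)(z2-z3) = (-4) * (-9) = 36
Step 3: Cross-ratio = 22/36 = 11/18

11/18


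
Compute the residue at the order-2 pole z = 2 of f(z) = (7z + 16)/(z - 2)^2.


Step 1: Pole of order 2 at z = 2
Step 2: Res = lim d/dz [(z - 2)^2 * f(z)] as z -> 2
Step 3: (z - 2)^2 * f(z) = 7z + 16
Step 4: d/dz[7z + 16] = 7

7


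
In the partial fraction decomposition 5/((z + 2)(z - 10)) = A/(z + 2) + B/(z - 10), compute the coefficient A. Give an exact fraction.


Step 1: Multiply both sides by (z + 2) and set z = -2
Step 2: A = 5 / (-2 - 10)
Step 3: A = 5 / (-12)
Step 4: A = -5/12

-5/12


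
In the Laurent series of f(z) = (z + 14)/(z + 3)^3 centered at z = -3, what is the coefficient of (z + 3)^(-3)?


Step 1: Write the numerator in powers of (z + 3): z + 14 = (z + 3) + (1*(-3) + 14) = (z + 3) + 11
Step 2: Divide by (z + 3)^3: f(z) = 11(z + 3)^(-3) + (z + 3)^(-2)
Step 3: This finite sum is the Laurent series of f about z = -3.
Step 4: Coefficient of (z + 3)^(-3) = 1*(-3) + 14 = 11

11


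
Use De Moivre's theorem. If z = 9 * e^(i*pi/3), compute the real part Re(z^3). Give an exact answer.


Step 1: By De Moivre's theorem, z^3 = 9^3 * e^(i*3*pi/3) = 729 * (cos(pi) + i*sin(pi))
Step 2: |z|^3 = 9^3 = 729
Step 3: The angle pi already lies in [0, 2*pi)
Step 4: cos(pi) = -1
Step 5: Re(z^3) = 729 * (-1) = -729

-729
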